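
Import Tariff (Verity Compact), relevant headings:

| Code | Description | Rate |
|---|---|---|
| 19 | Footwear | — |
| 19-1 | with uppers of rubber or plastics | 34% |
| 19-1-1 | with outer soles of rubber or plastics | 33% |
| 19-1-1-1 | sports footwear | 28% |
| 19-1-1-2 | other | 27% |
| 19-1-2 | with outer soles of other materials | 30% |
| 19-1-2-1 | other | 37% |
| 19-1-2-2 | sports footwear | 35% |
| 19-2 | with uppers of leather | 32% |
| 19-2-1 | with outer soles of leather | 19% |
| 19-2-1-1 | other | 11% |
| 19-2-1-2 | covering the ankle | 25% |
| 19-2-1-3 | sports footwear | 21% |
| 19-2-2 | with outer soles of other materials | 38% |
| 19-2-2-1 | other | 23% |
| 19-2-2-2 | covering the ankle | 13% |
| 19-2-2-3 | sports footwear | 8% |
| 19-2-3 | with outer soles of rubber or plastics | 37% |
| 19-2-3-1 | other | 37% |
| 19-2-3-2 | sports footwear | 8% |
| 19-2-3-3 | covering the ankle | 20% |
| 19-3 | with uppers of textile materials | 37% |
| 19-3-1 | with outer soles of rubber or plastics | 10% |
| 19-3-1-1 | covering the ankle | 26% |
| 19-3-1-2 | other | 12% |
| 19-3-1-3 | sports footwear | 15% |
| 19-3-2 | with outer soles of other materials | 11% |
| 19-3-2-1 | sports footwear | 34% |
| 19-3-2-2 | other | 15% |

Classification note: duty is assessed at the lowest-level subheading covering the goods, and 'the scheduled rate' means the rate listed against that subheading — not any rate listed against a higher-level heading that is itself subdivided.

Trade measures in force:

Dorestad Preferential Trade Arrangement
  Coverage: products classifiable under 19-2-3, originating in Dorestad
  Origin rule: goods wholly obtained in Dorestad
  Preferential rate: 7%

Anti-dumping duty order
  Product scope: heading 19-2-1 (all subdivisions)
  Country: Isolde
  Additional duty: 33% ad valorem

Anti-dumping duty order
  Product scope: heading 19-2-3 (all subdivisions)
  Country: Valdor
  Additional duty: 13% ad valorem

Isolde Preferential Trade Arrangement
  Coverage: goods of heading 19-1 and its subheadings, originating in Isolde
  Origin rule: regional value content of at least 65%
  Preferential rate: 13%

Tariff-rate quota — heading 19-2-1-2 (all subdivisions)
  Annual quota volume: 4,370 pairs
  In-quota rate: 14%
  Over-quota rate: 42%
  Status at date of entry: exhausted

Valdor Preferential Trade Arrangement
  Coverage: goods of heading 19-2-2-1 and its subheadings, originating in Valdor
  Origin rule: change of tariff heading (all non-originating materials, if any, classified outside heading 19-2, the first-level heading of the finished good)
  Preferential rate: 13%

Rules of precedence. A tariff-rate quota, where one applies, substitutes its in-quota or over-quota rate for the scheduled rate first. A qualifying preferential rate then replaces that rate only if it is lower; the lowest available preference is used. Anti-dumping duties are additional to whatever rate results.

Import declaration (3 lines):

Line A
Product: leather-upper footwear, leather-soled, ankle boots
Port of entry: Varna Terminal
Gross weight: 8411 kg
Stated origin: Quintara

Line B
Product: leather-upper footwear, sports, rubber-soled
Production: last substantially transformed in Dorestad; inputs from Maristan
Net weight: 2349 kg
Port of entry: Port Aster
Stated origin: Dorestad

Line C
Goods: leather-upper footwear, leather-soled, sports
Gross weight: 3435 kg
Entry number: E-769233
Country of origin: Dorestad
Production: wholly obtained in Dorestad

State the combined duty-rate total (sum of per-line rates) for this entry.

71%

Line A: leather-upper → 19-2; leather-soled → 19-2-1; ankle boots → 19-2-1-2. Scheduled 25%. quota on 19-2-1-2 exhausted → over-quota 42%. → 42%.
Line B: leather-upper → 19-2; rubber-soled → 19-2-3; sports → 19-2-3-2. Scheduled 8%. Dorestad agreement on 19-2-3: not wholly obtained. → 8%.
Line C: leather-upper → 19-2; leather-soled → 19-2-1; sports → 19-2-1-3. Scheduled 21%. Dorestad agreement on 19-2-3: 19-2-1-3 not covered. → 21%.
Sum: 42% + 8% + 21% = 71%.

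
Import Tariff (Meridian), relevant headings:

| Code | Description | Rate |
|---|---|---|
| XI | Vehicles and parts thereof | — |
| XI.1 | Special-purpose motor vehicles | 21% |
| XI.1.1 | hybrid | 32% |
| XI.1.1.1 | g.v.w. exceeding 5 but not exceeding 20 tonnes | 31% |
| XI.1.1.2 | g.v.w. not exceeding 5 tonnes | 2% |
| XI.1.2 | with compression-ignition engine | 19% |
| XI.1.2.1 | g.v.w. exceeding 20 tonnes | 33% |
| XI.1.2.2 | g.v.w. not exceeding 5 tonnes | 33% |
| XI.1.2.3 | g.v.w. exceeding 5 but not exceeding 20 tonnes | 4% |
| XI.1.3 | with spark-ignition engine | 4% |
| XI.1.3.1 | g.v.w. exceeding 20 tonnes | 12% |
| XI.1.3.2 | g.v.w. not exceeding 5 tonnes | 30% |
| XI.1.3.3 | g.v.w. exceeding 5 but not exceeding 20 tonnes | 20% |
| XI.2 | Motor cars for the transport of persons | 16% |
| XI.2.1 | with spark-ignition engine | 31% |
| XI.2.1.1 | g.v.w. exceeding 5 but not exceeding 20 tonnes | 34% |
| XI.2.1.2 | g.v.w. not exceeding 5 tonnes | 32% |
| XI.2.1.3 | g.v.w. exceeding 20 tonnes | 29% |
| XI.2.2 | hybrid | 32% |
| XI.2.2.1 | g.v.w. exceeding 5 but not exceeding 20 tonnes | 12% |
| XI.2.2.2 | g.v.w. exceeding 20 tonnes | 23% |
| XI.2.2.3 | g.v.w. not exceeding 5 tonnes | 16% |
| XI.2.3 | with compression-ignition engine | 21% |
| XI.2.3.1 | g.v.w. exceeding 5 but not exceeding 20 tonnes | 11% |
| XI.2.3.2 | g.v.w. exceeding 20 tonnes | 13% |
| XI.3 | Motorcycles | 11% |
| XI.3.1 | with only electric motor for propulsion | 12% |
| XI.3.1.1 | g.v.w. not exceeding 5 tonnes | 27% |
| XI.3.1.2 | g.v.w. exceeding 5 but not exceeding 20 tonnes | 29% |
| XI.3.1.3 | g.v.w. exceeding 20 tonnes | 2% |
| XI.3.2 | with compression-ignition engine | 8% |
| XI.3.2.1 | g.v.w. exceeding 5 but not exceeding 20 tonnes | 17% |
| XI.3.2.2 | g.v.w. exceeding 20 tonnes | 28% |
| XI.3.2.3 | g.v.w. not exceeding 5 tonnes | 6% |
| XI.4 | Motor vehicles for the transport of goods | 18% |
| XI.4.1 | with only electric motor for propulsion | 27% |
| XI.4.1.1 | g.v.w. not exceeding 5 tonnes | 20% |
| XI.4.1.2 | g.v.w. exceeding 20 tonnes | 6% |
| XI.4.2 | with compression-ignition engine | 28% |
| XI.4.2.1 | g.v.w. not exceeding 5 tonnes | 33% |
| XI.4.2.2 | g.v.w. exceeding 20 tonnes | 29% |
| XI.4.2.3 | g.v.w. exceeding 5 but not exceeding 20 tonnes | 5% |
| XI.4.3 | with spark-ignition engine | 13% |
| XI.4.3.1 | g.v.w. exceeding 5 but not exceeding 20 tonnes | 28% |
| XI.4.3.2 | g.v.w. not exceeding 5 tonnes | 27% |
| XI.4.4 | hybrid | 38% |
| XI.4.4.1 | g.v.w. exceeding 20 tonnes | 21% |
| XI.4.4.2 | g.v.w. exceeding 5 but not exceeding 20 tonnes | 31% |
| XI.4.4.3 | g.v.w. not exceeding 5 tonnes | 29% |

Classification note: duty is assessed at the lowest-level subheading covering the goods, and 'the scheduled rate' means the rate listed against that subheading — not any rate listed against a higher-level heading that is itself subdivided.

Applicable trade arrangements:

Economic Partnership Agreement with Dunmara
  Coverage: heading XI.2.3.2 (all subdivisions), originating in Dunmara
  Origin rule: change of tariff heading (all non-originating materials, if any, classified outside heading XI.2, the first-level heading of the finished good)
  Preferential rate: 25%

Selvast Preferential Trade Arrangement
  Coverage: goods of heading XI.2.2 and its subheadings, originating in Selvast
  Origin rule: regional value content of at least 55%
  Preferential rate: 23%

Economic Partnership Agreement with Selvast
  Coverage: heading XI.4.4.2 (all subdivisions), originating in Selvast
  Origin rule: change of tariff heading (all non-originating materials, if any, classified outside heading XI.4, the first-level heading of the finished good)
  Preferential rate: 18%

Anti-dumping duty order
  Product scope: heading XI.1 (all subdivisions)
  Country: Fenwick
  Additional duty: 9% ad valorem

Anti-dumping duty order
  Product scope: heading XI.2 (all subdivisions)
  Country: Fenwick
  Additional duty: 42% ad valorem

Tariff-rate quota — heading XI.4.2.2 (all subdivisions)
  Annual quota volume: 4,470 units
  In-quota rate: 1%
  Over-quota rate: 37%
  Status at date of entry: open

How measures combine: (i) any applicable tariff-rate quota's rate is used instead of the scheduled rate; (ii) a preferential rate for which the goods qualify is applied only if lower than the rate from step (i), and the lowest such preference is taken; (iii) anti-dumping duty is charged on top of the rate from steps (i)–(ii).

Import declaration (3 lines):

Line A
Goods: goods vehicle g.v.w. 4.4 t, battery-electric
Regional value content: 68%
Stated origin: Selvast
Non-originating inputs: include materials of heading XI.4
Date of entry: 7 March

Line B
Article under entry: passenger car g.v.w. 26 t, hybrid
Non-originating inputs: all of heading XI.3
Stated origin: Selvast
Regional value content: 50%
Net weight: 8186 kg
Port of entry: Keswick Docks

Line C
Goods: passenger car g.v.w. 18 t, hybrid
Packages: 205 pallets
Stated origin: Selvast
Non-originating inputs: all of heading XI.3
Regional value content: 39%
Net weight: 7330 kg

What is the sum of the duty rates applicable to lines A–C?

Line A: goods vehicle → XI.4; battery-electric → XI.4.1; g.v.w. 4.4 t → XI.4.1.1. Scheduled 20%. Selvast agreement on XI.2.2: XI.4.1.1 not covered; Selvast agreement on XI.4.4.2: XI.4.1.1 not covered. → 20%.
Line B: passenger car → XI.2; hybrid → XI.2.2; g.v.w. 26 t → XI.2.2.2. Scheduled 23%. Selvast agreement on XI.2.2: RVC < 55%; Selvast agreement on XI.4.4.2: XI.2.2.2 not covered. → 23%.
Line C: passenger car → XI.2; hybrid → XI.2.2; g.v.w. 18 t → XI.2.2.1. Scheduled 12%. Selvast agreement on XI.2.2: RVC < 55%; Selvast agreement on XI.4.4.2: XI.2.2.1 not covered. → 12%.
Sum: 20% + 23% + 12% = 55%.

55%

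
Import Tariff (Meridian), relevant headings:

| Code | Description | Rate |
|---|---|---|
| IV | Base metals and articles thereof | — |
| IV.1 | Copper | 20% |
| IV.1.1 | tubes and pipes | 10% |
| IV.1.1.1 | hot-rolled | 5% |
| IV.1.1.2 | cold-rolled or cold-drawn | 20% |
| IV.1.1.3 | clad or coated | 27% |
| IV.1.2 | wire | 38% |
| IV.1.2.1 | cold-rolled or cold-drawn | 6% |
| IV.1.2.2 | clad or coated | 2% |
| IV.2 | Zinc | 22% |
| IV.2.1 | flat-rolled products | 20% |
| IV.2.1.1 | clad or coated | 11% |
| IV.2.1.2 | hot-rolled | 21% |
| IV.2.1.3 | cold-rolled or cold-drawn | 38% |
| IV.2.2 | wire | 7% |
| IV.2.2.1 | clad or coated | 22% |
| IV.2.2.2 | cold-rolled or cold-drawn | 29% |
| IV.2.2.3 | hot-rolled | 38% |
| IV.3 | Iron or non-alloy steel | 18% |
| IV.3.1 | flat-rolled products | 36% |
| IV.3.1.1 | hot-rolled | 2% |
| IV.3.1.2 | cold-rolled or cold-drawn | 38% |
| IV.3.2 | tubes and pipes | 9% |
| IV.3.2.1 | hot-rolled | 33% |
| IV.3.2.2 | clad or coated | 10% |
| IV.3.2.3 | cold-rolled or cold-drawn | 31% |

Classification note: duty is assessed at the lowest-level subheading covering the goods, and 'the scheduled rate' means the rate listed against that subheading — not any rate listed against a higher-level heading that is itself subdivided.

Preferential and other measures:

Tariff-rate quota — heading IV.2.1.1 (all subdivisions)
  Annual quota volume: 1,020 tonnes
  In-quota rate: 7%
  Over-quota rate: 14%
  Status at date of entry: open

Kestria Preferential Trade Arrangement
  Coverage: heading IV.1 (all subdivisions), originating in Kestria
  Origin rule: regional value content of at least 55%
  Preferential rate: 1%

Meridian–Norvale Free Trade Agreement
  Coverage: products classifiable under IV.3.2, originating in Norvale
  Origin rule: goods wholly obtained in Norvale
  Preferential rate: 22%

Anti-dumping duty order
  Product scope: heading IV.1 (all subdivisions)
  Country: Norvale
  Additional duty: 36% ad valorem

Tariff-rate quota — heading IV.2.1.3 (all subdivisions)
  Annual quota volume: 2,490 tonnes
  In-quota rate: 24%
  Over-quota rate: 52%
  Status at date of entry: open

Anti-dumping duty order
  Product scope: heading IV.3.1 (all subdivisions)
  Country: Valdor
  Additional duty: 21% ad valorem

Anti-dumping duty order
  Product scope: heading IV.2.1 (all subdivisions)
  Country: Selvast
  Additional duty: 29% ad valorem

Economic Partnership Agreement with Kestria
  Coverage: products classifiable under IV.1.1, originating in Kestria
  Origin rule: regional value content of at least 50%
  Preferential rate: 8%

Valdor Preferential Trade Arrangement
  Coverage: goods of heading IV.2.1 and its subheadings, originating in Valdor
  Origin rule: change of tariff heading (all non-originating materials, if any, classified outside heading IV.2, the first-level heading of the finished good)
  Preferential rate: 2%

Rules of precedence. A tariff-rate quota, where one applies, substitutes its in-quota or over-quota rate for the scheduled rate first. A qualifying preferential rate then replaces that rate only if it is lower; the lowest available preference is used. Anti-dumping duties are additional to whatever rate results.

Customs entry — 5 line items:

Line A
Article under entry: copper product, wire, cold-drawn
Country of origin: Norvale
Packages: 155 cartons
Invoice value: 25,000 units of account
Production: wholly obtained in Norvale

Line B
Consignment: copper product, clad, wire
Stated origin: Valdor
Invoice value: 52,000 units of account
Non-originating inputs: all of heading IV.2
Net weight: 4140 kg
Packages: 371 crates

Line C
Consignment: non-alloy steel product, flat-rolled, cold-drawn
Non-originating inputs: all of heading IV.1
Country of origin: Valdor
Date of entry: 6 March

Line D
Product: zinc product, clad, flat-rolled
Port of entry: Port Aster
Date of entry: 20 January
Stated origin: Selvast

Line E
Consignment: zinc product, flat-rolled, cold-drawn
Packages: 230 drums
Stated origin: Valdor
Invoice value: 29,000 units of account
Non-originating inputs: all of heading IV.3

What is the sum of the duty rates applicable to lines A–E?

141%

Line A: copper → IV.1; wire → IV.1.2; cold-drawn → IV.1.2.1. Scheduled 6%. Norvale agreement on IV.3.2: IV.1.2.1 not covered; anti-dumping (Norvale, IV.1): +36%; total 6% + 36% = 42%. → 42%.
Line B: copper → IV.1; wire → IV.1.2; clad → IV.1.2.2. Scheduled 2%. Valdor agreement on IV.2.1: IV.1.2.2 not covered. → 2%.
Line C: non-alloy steel → IV.3; flat-rolled → IV.3.1; cold-drawn → IV.3.1.2. Scheduled 38%. Valdor agreement on IV.2.1: IV.3.1.2 not covered; anti-dumping (Valdor, IV.3.1): +21%; total 38% + 21% = 59%. → 59%.
Line D: zinc → IV.2; flat-rolled → IV.2.1; clad → IV.2.1.1. Scheduled 11%. quota on IV.2.1.1 open → in-quota 7%; anti-dumping (Selvast, IV.2.1): +29%; total 7% + 29% = 36%. → 36%.
Line E: zinc → IV.2; flat-rolled → IV.2.1; cold-drawn → IV.2.1.3. Scheduled 38%. quota on IV.2.1.3 open → in-quota 24%; Valdor agreement on IV.2.1: CTH met → 2% available; preferential 2%. → 2%.
Sum: 42% + 2% + 59% + 36% + 2% = 141%.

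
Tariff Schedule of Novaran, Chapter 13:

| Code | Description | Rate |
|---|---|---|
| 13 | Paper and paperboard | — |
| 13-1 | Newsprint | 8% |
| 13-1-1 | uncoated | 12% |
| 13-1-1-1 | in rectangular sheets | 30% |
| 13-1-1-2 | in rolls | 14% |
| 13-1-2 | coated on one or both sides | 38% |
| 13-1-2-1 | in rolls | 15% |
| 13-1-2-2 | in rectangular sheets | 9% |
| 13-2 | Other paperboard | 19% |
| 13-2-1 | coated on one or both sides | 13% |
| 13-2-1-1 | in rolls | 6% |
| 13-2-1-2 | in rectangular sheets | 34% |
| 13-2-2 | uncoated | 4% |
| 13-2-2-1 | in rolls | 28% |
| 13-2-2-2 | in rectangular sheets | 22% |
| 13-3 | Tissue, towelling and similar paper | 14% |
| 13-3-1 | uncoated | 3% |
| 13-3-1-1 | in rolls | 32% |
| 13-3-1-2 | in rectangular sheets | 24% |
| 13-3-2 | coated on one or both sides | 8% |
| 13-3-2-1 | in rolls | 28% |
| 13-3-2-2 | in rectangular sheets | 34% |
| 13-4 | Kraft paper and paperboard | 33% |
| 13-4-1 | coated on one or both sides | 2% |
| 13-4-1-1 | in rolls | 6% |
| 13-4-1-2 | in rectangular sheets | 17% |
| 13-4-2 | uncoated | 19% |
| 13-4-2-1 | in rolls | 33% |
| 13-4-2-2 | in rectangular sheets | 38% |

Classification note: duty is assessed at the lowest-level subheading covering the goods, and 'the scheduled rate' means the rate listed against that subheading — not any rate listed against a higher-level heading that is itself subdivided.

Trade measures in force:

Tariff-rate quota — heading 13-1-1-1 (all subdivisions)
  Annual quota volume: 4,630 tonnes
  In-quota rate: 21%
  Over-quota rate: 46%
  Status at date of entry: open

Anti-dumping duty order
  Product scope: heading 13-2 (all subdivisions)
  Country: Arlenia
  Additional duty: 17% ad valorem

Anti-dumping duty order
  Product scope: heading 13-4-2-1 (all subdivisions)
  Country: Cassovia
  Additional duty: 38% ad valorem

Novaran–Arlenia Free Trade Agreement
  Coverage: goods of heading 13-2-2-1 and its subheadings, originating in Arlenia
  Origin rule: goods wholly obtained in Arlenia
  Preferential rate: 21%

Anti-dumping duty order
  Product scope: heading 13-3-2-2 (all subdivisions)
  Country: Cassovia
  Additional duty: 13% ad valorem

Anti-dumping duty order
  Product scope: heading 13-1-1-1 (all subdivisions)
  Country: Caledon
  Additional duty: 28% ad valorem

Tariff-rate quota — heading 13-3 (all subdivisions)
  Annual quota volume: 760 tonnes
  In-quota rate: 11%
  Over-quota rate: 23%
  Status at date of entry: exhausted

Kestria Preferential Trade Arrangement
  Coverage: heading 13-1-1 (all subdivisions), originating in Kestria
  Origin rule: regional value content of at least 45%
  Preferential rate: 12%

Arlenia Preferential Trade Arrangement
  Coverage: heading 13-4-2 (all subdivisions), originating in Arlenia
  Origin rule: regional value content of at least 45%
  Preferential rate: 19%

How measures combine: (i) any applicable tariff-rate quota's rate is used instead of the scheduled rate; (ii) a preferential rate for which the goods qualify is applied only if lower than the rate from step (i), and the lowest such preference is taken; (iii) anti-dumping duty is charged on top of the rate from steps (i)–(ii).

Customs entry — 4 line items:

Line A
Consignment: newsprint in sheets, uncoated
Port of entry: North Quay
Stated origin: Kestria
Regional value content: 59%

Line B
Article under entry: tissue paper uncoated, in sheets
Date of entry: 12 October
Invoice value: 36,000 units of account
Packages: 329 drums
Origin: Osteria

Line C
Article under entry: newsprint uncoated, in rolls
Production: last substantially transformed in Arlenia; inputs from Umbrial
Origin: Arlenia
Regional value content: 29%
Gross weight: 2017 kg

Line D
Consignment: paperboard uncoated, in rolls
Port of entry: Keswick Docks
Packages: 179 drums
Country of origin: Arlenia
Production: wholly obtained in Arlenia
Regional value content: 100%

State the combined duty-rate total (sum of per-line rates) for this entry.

Line A: newsprint → 13-1; uncoated → 13-1-1; in sheets → 13-1-1-1. Scheduled 30%. quota on 13-1-1-1 open → in-quota 21%; Kestria agreement on 13-1-1: RVC ≥ 45% → 12% available; preferential 12%. → 12%.
Line B: tissue paper → 13-3; uncoated → 13-3-1; in sheets → 13-3-1-2. Scheduled 24%. quota on 13-3 exhausted → over-quota 23%. → 23%.
Line C: newsprint → 13-1; uncoated → 13-1-1; in rolls → 13-1-1-2. Scheduled 14%. Arlenia agreement on 13-2-2-1: 13-1-1-2 not covered; Arlenia agreement on 13-4-2: 13-1-1-2 not covered. → 14%.
Line D: paperboard → 13-2; uncoated → 13-2-2; in rolls → 13-2-2-1. Scheduled 28%. Arlenia agreement on 13-2-2-1: wholly obtained → 21% available; Arlenia agreement on 13-4-2: 13-2-2-1 not covered; preferential 21%; anti-dumping (Arlenia, 13-2): +17%; total 21% + 17% = 38%. → 38%.
Sum: 12% + 23% + 14% + 38% = 87%.

87%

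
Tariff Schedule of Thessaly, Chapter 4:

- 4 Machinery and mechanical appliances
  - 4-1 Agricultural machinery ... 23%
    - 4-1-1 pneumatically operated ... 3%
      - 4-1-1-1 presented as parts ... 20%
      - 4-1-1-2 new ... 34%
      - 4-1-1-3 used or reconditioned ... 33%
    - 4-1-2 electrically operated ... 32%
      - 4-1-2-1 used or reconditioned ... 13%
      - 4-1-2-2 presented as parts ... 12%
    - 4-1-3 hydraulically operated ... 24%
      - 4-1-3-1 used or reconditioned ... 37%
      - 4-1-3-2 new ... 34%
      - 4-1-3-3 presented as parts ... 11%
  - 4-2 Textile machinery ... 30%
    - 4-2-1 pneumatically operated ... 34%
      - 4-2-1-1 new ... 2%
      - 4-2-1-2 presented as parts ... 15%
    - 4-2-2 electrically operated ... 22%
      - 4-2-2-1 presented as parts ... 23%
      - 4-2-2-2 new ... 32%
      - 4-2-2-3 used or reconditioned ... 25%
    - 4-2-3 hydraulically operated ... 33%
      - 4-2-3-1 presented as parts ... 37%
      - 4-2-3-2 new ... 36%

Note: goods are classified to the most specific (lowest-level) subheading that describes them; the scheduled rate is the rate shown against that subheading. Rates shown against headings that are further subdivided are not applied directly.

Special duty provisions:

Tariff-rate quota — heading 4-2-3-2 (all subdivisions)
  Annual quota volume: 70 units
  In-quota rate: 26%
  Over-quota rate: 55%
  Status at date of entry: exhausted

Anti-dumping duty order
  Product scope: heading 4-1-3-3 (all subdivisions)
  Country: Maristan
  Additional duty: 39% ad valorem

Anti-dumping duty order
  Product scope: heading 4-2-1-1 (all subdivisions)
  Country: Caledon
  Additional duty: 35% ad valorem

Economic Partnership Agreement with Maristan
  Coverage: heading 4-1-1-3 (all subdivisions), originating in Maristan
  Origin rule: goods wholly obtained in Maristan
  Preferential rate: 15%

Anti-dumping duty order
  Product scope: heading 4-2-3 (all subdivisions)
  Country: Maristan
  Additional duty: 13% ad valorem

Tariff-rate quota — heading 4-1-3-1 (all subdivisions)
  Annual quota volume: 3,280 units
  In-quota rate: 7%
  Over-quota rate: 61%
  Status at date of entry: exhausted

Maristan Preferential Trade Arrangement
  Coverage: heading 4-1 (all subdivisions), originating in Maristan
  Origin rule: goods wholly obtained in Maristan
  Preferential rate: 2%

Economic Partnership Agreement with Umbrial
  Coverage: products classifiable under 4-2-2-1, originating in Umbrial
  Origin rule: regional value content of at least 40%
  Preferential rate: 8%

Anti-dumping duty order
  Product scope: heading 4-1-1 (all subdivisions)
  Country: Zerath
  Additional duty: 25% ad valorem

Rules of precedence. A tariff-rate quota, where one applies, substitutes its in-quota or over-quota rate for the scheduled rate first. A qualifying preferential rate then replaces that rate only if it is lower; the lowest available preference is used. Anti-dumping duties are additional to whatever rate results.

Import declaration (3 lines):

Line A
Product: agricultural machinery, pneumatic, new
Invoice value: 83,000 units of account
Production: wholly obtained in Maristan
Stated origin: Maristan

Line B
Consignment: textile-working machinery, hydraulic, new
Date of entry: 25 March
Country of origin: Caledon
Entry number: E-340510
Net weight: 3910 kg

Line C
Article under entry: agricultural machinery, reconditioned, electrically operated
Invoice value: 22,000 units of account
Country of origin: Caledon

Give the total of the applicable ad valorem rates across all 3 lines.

70%

Line A: agricultural → 4-1; pneumatic → 4-1-1; new → 4-1-1-2. Scheduled 34%. Maristan agreement on 4-1-1-3: 4-1-1-2 not covered; Maristan agreement on 4-1: wholly obtained → 2% available; preferential 2%. → 2%.
Line B: textile-working → 4-2; hydraulic → 4-2-3; new → 4-2-3-2. Scheduled 36%. quota on 4-2-3-2 exhausted → over-quota 55%. → 55%.
Line C: agricultural → 4-1; electrically operated → 4-1-2; reconditioned → 4-1-2-1. Scheduled 13%. No special measure applies. → 13%.
Sum: 2% + 55% + 13% = 70%.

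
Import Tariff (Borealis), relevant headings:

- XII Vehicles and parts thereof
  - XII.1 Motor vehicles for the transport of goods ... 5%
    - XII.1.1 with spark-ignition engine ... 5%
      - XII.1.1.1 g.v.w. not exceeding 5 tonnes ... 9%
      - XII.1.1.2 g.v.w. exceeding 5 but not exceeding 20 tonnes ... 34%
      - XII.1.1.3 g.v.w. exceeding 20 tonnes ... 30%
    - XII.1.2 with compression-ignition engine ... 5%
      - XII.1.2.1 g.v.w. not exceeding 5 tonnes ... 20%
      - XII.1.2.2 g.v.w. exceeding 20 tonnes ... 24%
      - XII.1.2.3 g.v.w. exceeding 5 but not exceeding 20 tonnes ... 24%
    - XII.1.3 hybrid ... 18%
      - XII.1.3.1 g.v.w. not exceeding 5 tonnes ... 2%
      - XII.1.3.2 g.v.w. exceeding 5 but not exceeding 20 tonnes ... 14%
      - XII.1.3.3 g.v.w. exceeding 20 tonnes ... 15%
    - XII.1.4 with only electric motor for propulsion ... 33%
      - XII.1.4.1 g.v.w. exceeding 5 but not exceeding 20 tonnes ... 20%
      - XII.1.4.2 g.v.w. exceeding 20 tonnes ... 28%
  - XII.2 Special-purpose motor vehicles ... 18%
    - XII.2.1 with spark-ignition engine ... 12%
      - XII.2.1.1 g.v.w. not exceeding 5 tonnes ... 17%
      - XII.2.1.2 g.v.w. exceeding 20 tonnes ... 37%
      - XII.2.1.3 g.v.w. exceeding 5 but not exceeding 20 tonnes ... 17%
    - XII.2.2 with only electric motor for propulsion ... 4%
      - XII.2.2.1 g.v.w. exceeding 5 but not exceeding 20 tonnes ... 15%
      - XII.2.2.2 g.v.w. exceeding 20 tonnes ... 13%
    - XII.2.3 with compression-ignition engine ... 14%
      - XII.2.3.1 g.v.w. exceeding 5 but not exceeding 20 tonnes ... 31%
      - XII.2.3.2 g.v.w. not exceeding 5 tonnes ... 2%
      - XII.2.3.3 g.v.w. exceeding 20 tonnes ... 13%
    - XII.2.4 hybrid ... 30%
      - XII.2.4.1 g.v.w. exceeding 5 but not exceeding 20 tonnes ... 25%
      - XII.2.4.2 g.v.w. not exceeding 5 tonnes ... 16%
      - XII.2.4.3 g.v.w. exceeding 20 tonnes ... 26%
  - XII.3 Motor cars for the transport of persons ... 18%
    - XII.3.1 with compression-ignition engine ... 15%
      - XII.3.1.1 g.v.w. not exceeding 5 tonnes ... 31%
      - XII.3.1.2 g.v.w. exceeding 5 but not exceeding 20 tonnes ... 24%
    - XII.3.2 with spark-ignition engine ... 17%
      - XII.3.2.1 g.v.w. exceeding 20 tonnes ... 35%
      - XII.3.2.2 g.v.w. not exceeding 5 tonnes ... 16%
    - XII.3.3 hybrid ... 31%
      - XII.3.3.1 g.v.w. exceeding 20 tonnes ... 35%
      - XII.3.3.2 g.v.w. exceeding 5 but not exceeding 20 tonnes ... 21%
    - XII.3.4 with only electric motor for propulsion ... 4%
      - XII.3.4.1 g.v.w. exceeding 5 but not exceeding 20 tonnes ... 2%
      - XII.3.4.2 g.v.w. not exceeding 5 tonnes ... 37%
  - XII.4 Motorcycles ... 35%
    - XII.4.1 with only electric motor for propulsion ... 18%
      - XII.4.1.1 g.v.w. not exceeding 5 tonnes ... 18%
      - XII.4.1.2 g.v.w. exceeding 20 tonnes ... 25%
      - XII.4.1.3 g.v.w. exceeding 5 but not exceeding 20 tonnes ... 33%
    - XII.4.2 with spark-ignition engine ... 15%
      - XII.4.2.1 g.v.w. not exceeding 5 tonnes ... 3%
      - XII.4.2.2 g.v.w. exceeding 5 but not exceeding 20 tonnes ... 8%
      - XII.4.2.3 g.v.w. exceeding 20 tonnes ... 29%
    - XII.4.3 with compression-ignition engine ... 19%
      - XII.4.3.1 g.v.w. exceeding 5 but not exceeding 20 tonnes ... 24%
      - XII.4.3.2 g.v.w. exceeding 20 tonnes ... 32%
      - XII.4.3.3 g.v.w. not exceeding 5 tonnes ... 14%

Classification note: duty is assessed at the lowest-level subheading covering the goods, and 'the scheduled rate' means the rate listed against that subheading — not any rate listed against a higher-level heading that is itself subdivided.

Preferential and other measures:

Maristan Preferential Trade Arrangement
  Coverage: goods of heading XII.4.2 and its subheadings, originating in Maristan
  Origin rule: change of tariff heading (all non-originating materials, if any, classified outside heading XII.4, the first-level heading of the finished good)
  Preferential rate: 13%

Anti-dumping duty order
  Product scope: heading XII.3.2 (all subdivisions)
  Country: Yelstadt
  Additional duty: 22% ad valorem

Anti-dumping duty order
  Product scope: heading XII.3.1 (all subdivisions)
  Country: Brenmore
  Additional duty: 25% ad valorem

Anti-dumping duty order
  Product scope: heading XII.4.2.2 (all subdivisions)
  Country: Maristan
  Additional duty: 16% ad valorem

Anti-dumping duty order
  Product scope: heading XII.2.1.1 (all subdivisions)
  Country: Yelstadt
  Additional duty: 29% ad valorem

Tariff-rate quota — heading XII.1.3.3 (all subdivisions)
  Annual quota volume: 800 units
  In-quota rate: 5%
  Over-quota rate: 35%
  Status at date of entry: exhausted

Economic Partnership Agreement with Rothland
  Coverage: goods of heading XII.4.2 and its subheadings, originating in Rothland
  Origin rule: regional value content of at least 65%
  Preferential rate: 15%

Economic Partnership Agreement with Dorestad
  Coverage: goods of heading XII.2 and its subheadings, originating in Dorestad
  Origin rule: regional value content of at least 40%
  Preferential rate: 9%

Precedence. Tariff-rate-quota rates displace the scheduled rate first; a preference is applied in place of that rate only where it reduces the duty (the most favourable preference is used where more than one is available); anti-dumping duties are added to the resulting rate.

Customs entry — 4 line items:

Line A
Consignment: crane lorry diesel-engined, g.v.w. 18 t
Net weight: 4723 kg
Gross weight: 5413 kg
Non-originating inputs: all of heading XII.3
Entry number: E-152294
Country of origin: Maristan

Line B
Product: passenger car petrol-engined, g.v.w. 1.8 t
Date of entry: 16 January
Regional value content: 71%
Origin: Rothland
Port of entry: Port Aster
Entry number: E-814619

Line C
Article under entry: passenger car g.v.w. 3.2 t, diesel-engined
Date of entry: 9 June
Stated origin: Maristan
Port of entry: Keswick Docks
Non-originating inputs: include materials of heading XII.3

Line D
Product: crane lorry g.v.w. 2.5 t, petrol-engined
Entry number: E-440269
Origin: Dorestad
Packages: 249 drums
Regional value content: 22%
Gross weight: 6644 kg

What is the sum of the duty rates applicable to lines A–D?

95%

Line A: crane lorry → XII.2; diesel-engined → XII.2.3; g.v.w. 18 t → XII.2.3.1. Scheduled 31%. Maristan agreement on XII.4.2: XII.2.3.1 not covered. → 31%.
Line B: passenger car → XII.3; petrol-engined → XII.3.2; g.v.w. 1.8 t → XII.3.2.2. Scheduled 16%. Rothland agreement on XII.4.2: XII.3.2.2 not covered. → 16%.
Line C: passenger car → XII.3; diesel-engined → XII.3.1; g.v.w. 3.2 t → XII.3.1.1. Scheduled 31%. Maristan agreement on XII.4.2: XII.3.1.1 not covered. → 31%.
Line D: crane lorry → XII.2; petrol-engined → XII.2.1; g.v.w. 2.5 t → XII.2.1.1. Scheduled 17%. Dorestad agreement on XII.2: RVC < 40%. → 17%.
Sum: 31% + 16% + 31% + 17% = 95%.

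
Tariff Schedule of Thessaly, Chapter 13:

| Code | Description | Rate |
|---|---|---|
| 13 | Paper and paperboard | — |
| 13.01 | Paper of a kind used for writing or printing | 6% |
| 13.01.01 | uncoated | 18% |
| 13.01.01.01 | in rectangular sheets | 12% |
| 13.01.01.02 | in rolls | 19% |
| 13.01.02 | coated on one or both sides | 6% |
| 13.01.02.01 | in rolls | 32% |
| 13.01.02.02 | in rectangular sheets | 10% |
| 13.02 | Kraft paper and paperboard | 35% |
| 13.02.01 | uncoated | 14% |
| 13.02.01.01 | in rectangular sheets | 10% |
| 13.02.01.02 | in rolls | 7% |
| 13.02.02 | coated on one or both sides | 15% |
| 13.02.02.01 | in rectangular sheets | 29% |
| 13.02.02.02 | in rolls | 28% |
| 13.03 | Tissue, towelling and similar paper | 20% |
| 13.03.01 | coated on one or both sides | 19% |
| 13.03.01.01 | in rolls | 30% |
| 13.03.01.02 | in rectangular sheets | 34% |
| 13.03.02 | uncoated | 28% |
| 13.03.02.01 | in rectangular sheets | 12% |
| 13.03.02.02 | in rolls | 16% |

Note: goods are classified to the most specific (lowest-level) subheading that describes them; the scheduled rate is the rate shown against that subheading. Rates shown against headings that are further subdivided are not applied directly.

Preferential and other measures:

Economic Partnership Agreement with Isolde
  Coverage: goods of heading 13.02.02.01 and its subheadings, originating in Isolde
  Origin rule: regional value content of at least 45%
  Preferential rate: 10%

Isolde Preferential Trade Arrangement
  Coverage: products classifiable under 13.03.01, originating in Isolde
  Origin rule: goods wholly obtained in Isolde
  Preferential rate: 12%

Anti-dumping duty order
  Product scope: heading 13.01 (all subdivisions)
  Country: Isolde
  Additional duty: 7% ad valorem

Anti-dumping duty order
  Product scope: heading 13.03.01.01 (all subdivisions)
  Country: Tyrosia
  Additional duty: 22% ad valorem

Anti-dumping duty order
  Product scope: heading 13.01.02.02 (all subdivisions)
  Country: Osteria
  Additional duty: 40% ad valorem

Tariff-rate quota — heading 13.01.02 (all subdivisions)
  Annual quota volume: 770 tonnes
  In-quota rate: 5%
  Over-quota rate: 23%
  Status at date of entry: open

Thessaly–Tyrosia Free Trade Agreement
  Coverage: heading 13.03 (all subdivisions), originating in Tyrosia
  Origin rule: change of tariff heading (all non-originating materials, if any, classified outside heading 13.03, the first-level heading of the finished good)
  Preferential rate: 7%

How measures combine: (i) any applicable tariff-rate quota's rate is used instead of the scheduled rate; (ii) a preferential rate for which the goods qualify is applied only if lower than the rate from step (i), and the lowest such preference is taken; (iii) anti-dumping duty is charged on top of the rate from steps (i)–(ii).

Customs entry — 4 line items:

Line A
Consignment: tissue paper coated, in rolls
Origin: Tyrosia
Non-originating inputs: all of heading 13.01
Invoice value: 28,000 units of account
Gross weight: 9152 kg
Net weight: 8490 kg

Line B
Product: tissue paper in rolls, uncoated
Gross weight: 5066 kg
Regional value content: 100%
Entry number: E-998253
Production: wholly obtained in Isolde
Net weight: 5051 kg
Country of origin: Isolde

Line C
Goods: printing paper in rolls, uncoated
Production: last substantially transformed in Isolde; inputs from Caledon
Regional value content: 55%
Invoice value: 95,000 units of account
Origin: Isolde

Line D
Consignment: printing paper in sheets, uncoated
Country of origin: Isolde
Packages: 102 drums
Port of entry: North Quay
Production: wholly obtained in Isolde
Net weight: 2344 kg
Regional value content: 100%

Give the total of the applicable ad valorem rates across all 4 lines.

Line A: tissue paper → 13.03; coated → 13.03.01; in rolls → 13.03.01.01. Scheduled 30%. Tyrosia agreement on 13.03: CTH met → 7% available; preferential 7%; anti-dumping (Tyrosia, 13.03.01.01): +22%; total 7% + 22% = 29%. → 29%.
Line B: tissue paper → 13.03; uncoated → 13.03.02; in rolls → 13.03.02.02. Scheduled 16%. Isolde agreement on 13.02.02.01: 13.03.02.02 not covered; Isolde agreement on 13.03.01: 13.03.02.02 not covered. → 16%.
Line C: printing paper → 13.01; uncoated → 13.01.01; in rolls → 13.01.01.02. Scheduled 19%. Isolde agreement on 13.02.02.01: 13.01.01.02 not covered; Isolde agreement on 13.03.01: 13.01.01.02 not covered; anti-dumping (Isolde, 13.01): +7%; total 19% + 7% = 26%. → 26%.
Line D: printing paper → 13.01; uncoated → 13.01.01; in sheets → 13.01.01.01. Scheduled 12%. Isolde agreement on 13.02.02.01: 13.01.01.01 not covered; Isolde agreement on 13.03.01: 13.01.01.01 not covered; anti-dumping (Isolde, 13.01): +7%; total 12% + 7% = 19%. → 19%.
Sum: 29% + 16% + 26% + 19% = 90%.

90%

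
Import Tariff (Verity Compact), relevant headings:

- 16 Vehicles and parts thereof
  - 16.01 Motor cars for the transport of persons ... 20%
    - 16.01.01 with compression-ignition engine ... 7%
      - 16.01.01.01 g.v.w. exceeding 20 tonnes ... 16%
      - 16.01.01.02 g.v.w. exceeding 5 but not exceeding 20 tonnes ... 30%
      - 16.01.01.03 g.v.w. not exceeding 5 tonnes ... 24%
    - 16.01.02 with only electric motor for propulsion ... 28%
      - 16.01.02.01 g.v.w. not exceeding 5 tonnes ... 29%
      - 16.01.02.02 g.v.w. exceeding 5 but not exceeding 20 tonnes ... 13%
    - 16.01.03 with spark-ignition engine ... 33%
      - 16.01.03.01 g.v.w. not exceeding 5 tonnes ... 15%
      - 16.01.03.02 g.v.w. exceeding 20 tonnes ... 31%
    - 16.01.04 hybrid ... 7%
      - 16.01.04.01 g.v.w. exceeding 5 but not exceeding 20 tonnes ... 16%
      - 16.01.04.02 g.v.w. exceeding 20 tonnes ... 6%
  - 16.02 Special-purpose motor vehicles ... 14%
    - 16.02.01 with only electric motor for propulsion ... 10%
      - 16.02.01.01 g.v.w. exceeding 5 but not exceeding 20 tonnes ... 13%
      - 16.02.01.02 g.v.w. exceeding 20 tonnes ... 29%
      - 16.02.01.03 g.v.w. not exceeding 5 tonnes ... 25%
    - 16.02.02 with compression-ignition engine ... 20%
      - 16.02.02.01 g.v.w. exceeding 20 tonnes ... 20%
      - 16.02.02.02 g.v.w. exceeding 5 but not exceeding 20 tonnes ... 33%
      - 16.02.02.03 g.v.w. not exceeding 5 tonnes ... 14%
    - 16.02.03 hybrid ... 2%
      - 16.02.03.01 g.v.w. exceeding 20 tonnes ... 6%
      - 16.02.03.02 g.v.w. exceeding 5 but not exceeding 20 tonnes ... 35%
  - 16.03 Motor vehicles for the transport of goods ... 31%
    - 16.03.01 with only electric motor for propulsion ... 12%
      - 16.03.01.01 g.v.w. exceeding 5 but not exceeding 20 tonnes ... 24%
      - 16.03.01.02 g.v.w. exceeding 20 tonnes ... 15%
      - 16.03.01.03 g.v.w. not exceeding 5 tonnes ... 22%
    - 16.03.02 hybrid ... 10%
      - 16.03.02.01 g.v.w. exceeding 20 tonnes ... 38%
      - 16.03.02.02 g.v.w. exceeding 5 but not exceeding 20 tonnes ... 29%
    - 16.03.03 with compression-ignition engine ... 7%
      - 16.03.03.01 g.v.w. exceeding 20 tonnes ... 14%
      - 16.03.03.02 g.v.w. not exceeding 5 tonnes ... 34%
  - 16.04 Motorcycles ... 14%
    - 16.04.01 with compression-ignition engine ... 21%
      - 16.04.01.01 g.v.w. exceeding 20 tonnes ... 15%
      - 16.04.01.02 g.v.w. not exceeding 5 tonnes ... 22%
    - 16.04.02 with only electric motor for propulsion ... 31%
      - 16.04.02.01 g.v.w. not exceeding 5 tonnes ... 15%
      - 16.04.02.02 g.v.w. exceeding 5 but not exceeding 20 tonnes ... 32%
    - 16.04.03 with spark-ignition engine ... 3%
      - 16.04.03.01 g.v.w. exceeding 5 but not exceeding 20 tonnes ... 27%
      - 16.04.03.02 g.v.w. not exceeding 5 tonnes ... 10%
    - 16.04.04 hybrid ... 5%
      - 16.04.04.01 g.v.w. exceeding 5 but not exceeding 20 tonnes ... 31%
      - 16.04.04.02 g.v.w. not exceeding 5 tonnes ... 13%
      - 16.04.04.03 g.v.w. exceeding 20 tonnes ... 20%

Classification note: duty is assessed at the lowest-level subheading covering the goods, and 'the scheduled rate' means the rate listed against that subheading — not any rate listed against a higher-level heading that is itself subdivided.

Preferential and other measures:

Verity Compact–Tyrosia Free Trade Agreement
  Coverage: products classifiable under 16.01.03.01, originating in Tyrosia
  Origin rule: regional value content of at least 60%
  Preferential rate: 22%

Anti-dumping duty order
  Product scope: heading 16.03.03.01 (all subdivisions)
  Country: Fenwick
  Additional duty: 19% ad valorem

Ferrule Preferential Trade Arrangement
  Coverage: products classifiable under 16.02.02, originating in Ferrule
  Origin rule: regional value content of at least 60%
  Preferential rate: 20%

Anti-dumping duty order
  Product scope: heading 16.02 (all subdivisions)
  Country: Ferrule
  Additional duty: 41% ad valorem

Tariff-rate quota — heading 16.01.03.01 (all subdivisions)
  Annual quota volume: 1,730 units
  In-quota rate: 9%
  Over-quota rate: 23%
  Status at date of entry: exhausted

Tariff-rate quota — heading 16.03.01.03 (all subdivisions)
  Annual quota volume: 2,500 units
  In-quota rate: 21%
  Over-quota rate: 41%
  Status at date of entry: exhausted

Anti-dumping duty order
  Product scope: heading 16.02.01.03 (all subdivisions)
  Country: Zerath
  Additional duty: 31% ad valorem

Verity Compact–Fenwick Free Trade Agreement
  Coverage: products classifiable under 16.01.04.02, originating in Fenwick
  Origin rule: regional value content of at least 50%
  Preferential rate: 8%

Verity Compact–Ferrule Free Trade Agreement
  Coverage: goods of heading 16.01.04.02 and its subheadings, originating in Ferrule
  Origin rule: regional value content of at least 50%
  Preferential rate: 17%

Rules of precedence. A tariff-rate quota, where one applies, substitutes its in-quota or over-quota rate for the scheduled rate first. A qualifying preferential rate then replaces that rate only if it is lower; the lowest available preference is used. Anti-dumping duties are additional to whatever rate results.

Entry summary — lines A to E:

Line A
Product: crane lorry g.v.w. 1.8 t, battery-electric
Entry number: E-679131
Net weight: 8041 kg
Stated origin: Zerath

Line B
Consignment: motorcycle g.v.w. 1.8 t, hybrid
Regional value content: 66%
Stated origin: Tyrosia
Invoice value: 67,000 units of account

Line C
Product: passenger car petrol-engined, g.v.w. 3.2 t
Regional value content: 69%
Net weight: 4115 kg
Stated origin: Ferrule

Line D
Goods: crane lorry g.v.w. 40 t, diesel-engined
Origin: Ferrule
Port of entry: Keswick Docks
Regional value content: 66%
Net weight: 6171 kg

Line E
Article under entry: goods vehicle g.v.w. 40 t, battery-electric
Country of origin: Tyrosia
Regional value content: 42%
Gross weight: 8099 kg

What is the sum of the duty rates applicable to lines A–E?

Line A: crane lorry → 16.02; battery-electric → 16.02.01; g.v.w. 1.8 t → 16.02.01.03. Scheduled 25%. anti-dumping (Zerath, 16.02.01.03): +31%; total 25% + 31% = 56%. → 56%.
Line B: motorcycle → 16.04; hybrid → 16.04.04; g.v.w. 1.8 t → 16.04.04.02. Scheduled 13%. Tyrosia agreement on 16.01.03.01: 16.04.04.02 not covered. → 13%.
Line C: passenger car → 16.01; petrol-engined → 16.01.03; g.v.w. 3.2 t → 16.01.03.01. Scheduled 15%. quota on 16.01.03.01 exhausted → over-quota 23%; Ferrule agreement on 16.02.02: 16.01.03.01 not covered; Ferrule agreement on 16.01.04.02: 16.01.03.01 not covered. → 23%.
Line D: crane lorry → 16.02; diesel-engined → 16.02.02; g.v.w. 40 t → 16.02.02.01. Scheduled 20%. Ferrule agreement on 16.02.02: RVC ≥ 60% → 20% available; Ferrule agreement on 16.01.04.02: 16.02.02.01 not covered; preference 20% not lower than 20% → no reduction; anti-dumping (Ferrule, 16.02): +41%; total 20% + 41% = 61%. → 61%.
Line E: goods vehicle → 16.03; battery-electric → 16.03.01; g.v.w. 40 t → 16.03.01.02. Scheduled 15%. Tyrosia agreement on 16.01.03.01: 16.03.01.02 not covered. → 15%.
Sum: 56% + 13% + 23% + 61% + 15% = 168%.

168%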